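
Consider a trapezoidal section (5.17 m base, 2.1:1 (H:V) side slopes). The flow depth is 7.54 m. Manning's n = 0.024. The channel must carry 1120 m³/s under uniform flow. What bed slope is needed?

S = 0.00464

With bottom width b = 5.17 m and side slope z = 2.1: A = (b + zy)y = (5.17 + 2.1×7.54)×7.54 = 158.4 m²; P = b + 2y√(1+z²) = 5.17 + 2×7.54×2.326 = 40.25 m.
Hydraulic radius R = A/P = 158.4/40.25 = 3.935 m.
From Manning's equation, S = [nQ / (1 A R^(2/3))]² = [0.024 × 1120 / (1 × 158.4 × 3.935^(2/3))]² = 0.00464.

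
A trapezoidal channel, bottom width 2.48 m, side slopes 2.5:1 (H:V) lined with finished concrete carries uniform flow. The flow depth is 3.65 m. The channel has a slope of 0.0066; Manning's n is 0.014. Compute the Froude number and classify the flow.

supercritical

With bottom width b = 2.48 m and side slope z = 2.5: A = (b + zy)y = (2.48 + 2.5×3.65)×3.65 = 42.36 m²; P = b + 2y√(1+z²) = 2.48 + 2×3.65×2.693 = 22.14 m.
Hydraulic radius R = A/P = 42.36/22.14 = 1.914 m.
V = (1/n) R^(2/3) √S = (1/0.014) × 1.914^(2/3) × √0.0066 = 8.944 m/s. Hydraulic depth D_h = A/T = 42.36/20.73 = 2.043 m.
Froude number Fr = V/√(g·D_h) = 8.944/√(9.81×2.043) = 2, which is greater than 1, so the flow is supercritical.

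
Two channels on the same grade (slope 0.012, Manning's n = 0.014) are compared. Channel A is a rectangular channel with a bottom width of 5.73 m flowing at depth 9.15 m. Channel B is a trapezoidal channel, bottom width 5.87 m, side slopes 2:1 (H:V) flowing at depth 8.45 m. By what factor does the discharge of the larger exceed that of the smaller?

Channel A: Flow area A = b·y = 5.73 × 9.15 = 52.43 m². Wetted perimeter P = b + 2y = 5.73 + 2×9.15 = 24.03 m. Hydraulic radius R = A/P = 52.43/24.03 = 2.182 m. Q_A = (1/0.014)·52.43·2.182^(2/3)·√0.012 = 690.1 m³/s.
Channel B: With bottom width b = 5.87 m and side slope z = 2: A = (b + zy)y = (5.87 + 2×8.45)×8.45 = 192.4 m²; P = b + 2y√(1+z²) = 5.87 + 2×8.45×2.236 = 43.66 m. Hydraulic radius R = A/P = 192.4/43.66 = 4.407 m. Q_B = (1/0.014)·192.4·4.407^(2/3)·√0.012 = 4047 m³/s.
The larger discharge is 4047 m³/s and the smaller is 690.1 m³/s; the ratio is 5.86.

5.86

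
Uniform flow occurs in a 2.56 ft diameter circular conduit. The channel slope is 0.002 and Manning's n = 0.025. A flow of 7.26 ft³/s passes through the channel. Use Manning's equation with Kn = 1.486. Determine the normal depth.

Manning's equation rearranged: A R^(2/3) = nQ / (1.486·√S) = 0.025 × 7.26 / (1.486 × √0.002) = 2.731.
At y = 1.27 ft: A R^(2/3) = 1.886 — short.
At y = 1.6 ft: A R^(2/3) = 2.731 — close enough.

y_n = 1.6 ft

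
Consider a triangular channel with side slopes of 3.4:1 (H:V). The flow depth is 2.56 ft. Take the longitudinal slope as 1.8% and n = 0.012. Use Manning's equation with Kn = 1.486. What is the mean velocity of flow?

V = 19.1 ft/s

For a triangular section with side slope z = 3.4: A = zy² = 3.4×2.56² = 22.28 ft²; P = 2y√(1+z²) = 2×2.56×3.544 = 18.15 ft.
Hydraulic radius R = A/P = 22.28/18.15 = 1.228 ft.
From Manning's equation, V = (1.486/n) R^(2/3) S^(1/2) = (1.486/0.012) × 1.228^(2/3) × 0.018^(1/2) = 19.1 ft/s.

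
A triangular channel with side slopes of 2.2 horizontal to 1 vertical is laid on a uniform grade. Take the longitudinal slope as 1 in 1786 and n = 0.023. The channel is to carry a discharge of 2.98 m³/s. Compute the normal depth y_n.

Manning's equation rearranged: A R^(2/3) = nQ / (1·√S) = 0.023 × 2.98 / (√0.0005599) = 2.897.
Trying y = 1.6 m: A R^(2/3) = 4.559 — too large.
Trying y = 1.07 m: A R^(2/3) = 1.559 — too small.
Trying y = 1.35 m: A R^(2/3) = 2.898 — ≈ 2.897.

y_n = 1.35 m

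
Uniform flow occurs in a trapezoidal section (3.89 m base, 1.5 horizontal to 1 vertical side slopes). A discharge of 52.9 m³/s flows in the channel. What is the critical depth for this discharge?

At critical depth, Q² T / (g A³) = 1, i.e. A³/T = Q²/g = 52.9²/9.81 = 285.3.
Trying y = 2.54 m: A³/T = 650 — too large.
Trying y = 1.7 m: A³/T = 146 — too small.
Trying y = 2.04 m: A³/T = 284.7 — close enough.

y_c = 2.04 m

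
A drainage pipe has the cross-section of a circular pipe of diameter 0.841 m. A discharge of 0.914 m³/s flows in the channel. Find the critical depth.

y_c = 0.576 m

At critical depth, Q² T / (g A³) = 1, i.e. A³/T = Q²/g = 0.914²/9.81 = 0.08516.
Trying y = 0.694 m: A³/T = 0.1845 — over.
Trying y = 0.513 m: A³/T = 0.05449 — short.
Trying y = 0.576 m: A³/T = 0.08532 — matches.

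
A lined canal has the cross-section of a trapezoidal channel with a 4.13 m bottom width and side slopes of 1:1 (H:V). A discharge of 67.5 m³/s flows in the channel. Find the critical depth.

y_c = 2.45 m

At critical depth, Q² T / (g A³) = 1, i.e. A³/T = Q²/g = 67.5²/9.81 = 464.4.
At y = 2.84 m: A³/T = 790.7 — high.
At y = 2.11 m: A³/T = 273.3 — low.
At y = 2.45 m: A³/T = 464 — close enough.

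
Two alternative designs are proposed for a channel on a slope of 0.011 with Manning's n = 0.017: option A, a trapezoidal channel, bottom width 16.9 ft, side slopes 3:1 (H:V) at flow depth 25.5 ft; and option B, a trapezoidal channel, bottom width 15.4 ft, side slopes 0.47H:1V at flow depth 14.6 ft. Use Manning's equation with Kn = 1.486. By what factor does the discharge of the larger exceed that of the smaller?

11.5

Channel A: With bottom width b = 16.9 ft and side slope z = 3: A = (b + zy)y = (16.9 + 3×25.5)×25.5 = 2382 ft²; P = b + 2y√(1+z²) = 16.9 + 2×25.5×3.162 = 178.2 ft. Hydraulic radius R = A/P = 2382/178.2 = 13.37 ft. Q_A = (1.486/0.017)·2382·13.37^(2/3)·√0.011 = 123000 ft³/s.
Channel B: With bottom width b = 15.4 ft and side slope z = 0.47: A = (b + zy)y = (15.4 + 0.47×14.6)×14.6 = 325 ft²; P = b + 2y√(1+z²) = 15.4 + 2×14.6×1.105 = 47.66 ft. Hydraulic radius R = A/P = 325/47.66 = 6.819 ft. Q_B = (1.486/0.017)·325·6.819^(2/3)·√0.011 = 10720 ft³/s.
The larger discharge is 123000 ft³/s and the smaller is 10720 ft³/s; the ratio is 11.5.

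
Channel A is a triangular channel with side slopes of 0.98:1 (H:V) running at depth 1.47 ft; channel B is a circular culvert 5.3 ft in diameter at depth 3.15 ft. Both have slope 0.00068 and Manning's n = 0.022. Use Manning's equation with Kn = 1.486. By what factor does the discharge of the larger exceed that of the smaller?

13

Channel A: For a triangular section with side slope z = 0.98: A = zy² = 0.98×1.47² = 2.118 ft²; P = 2y√(1+z²) = 2×1.47×1.4 = 4.116 ft. Hydraulic radius R = A/P = 2.118/4.116 = 0.5144 ft. Q_A = (1.486/0.022)·2.118·0.5144^(2/3)·√0.00068 = 2.395 ft³/s.
Channel B: For a circular section of diameter D = 5.3 ft at depth y = 3.15 ft, the central angle is θ = 2 arccos(1 − 2y/D) = 3.521 rad. Then A = (D²/8)(θ − sin θ) = 13.67 ft² and P = Dθ/2 = 9.331 ft. Hydraulic radius R = A/P = 13.67/9.331 = 1.464 ft. Q_B = (1.486/0.022)·13.67·1.464^(2/3)·√0.00068 = 31.04 ft³/s.
The larger discharge is 31.04 ft³/s and the smaller is 2.395 ft³/s; the ratio is 13.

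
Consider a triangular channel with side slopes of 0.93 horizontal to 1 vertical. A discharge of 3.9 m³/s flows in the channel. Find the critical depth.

At critical depth, Q² T / (g A³) = 1, i.e. A³/T = Q²/g = 3.9²/9.81 = 1.55.
Try y = 1.41 m: A³/T = 2.41 — over.
Try y = 0.991 m: A³/T = 0.4133 — short.
Try y = 1.29 m: A³/T = 1.545 — ≈ 1.55.

y_c = 1.29 m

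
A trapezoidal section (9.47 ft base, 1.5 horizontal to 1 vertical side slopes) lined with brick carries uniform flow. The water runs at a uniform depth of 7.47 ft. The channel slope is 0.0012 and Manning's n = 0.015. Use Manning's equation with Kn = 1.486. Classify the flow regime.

subcritical

With bottom width b = 9.47 ft and side slope z = 1.5: A = (b + zy)y = (9.47 + 1.5×7.47)×7.47 = 154.4 ft²; P = b + 2y√(1+z²) = 9.47 + 2×7.47×1.803 = 36.4 ft.
Hydraulic radius R = A/P = 154.4/36.4 = 4.243 ft.
V = (1.486/n) R^(2/3) √S = (1.486/0.015) × 4.243^(2/3) × √0.0012 = 8.994 ft/s. Hydraulic depth D_h = A/T = 154.4/31.88 = 4.844 ft.
Froude number Fr = V/√(g·D_h) = 8.994/√(32.2×4.844) = 0.72, which is less than 1, so the flow is subcritical.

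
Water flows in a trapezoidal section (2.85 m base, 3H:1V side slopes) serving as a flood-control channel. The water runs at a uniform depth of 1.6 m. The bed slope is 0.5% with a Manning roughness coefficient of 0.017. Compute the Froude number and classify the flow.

With bottom width b = 2.85 m and side slope z = 3: A = (b + zy)y = (2.85 + 3×1.6)×1.6 = 12.24 m²; P = b + 2y√(1+z²) = 2.85 + 2×1.6×3.162 = 12.97 m.
Hydraulic radius R = A/P = 12.24/12.97 = 0.9438 m.
V = (1/n) R^(2/3) √S = (1/0.017) × 0.9438^(2/3) × √0.005 = 4.002 m/s. Hydraulic depth D_h = A/T = 12.24/12.45 = 0.9831 m.
Froude number Fr = V/√(g·D_h) = 4.002/√(9.81×0.9831) = 1.29, which is greater than 1, so the flow is supercritical.

supercritical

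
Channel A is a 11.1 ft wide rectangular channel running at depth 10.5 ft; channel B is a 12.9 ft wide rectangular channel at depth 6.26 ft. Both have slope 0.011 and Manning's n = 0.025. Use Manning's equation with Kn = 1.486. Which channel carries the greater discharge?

Channel A: Flow area A = b·y = 11.1 × 10.5 = 116.5 ft². Wetted perimeter P = b + 2y = 11.1 + 2×10.5 = 32.1 ft. Hydraulic radius R = A/P = 116.5/32.1 = 3.631 ft. Q_A = (1.486/0.025)·116.5·3.631^(2/3)·√0.011 = 1716 ft³/s.
Channel B: Flow area A = b·y = 12.9 × 6.26 = 80.75 ft². Wetted perimeter P = b + 2y = 12.9 + 2×6.26 = 25.42 ft. Hydraulic radius R = A/P = 80.75/25.42 = 3.177 ft. Q_B = (1.486/0.025)·80.75·3.177^(2/3)·√0.011 = 1088 ft³/s.
Q_A = 1716 ft³/s vs Q_B = 1088 ft³/s, so channel A carries more.

channel A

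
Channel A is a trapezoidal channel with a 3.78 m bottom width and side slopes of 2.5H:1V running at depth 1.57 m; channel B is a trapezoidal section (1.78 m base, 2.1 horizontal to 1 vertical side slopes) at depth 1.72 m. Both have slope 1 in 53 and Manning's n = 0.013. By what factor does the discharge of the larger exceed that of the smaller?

Channel A: With bottom width b = 3.78 m and side slope z = 2.5: A = (b + zy)y = (3.78 + 2.5×1.57)×1.57 = 12.1 m²; P = b + 2y√(1+z²) = 3.78 + 2×1.57×2.693 = 12.23 m. Hydraulic radius R = A/P = 12.1/12.23 = 0.9887 m. Q_A = (1/0.013)·12.1·0.9887^(2/3)·√0.01887 = 126.9 m³/s.
Channel B: With bottom width b = 1.78 m and side slope z = 2.1: A = (b + zy)y = (1.78 + 2.1×1.72)×1.72 = 9.274 m²; P = b + 2y√(1+z²) = 1.78 + 2×1.72×2.326 = 9.781 m. Hydraulic radius R = A/P = 9.274/9.781 = 0.9482 m. Q_B = (1/0.013)·9.274·0.9482^(2/3)·√0.01887 = 94.58 m³/s.
The larger discharge is 126.9 m³/s and the smaller is 94.58 m³/s; the ratio is 1.34.

1.34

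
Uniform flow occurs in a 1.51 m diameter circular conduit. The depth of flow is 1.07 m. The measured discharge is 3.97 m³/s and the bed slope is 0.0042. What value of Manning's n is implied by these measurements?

For a circular section of diameter D = 1.51 m at depth y = 1.07 m, the central angle is θ = 2 arccos(1 − 2y/D) = 4.002 rad. Then A = (D²/8)(θ − sin θ) = 1.357 m² and P = Dθ/2 = 3.022 m.
Hydraulic radius R = A/P = 1.357/3.022 = 0.449 m.
Rearranging Manning's equation: n = (1/Q) A R^(2/3) S^(1/2) = (1/3.97) × 1.357 × 0.449^(2/3) × √0.0042 = 0.013.

n = 0.013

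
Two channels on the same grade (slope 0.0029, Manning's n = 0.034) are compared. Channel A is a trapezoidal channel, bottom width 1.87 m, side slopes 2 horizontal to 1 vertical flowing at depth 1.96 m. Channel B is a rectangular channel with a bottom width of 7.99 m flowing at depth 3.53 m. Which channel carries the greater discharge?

channel B

Channel A: With bottom width b = 1.87 m and side slope z = 2: A = (b + zy)y = (1.87 + 2×1.96)×1.96 = 11.35 m²; P = b + 2y√(1+z²) = 1.87 + 2×1.96×2.236 = 10.64 m. Hydraulic radius R = A/P = 11.35/10.64 = 1.067 m. Q_A = (1/0.034)·11.35·1.067^(2/3)·√0.0029 = 18.77 m³/s.
Channel B: Flow area A = b·y = 7.99 × 3.53 = 28.2 m². Wetted perimeter P = b + 2y = 7.99 + 2×3.53 = 15.05 m. Hydraulic radius R = A/P = 28.2/15.05 = 1.874 m. Q_B = (1/0.034)·28.2·1.874^(2/3)·√0.0029 = 67.9 m³/s.
Q_A = 18.77 m³/s vs Q_B = 67.9 m³/s, so channel B carries more.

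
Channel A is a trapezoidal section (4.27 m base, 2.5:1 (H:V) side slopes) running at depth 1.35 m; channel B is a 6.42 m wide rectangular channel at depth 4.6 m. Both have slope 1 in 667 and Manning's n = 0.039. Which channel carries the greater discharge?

channel B

Channel A: With bottom width b = 4.27 m and side slope z = 2.5: A = (b + zy)y = (4.27 + 2.5×1.35)×1.35 = 10.32 m²; P = b + 2y√(1+z²) = 4.27 + 2×1.35×2.693 = 11.54 m. Hydraulic radius R = A/P = 10.32/11.54 = 0.8943 m. Q_A = (1/0.039)·10.32·0.8943^(2/3)·√0.001499 = 9.512 m³/s.
Channel B: Flow area A = b·y = 6.42 × 4.6 = 29.53 m². Wetted perimeter P = b + 2y = 6.42 + 2×4.6 = 15.62 m. Hydraulic radius R = A/P = 29.53/15.62 = 1.891 m. Q_B = (1/0.039)·29.53·1.891^(2/3)·√0.001499 = 44.83 m³/s.
Q_A = 9.512 m³/s vs Q_B = 44.83 m³/s, so channel B carries more.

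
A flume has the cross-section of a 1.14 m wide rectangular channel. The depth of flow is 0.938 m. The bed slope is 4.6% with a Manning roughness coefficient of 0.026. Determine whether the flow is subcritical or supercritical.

Flow area A = b·y = 1.14 × 0.938 = 1.069 m². Wetted perimeter P = b + 2y = 1.14 + 2×0.938 = 3.016 m.
Hydraulic radius R = A/P = 1.069/3.016 = 0.3545 m.
V = (1/n) R^(2/3) √S = (1/0.026) × 0.3545^(2/3) × √0.046 = 4.132 m/s. Hydraulic depth D_h = A/T = 1.069/1.14 = 0.938 m.
Froude number Fr = V/√(g·D_h) = 4.132/√(9.81×0.938) = 1.36, which is greater than 1, so the flow is supercritical.

supercritical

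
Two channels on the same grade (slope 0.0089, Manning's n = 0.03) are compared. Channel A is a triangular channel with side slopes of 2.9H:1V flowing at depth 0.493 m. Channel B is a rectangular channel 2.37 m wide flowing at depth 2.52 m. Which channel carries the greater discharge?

Channel A: For a triangular section with side slope z = 2.9: A = zy² = 2.9×0.493² = 0.7048 m²; P = 2y√(1+z²) = 2×0.493×3.068 = 3.025 m. Hydraulic radius R = A/P = 0.7048/3.025 = 0.233 m. Q_A = (1/0.03)·0.7048·0.233^(2/3)·√0.0089 = 0.8394 m³/s.
Channel B: Flow area A = b·y = 2.37 × 2.52 = 5.972 m². Wetted perimeter P = b + 2y = 2.37 + 2×2.52 = 7.41 m. Hydraulic radius R = A/P = 5.972/7.41 = 0.806 m. Q_B = (1/0.03)·5.972·0.806^(2/3)·√0.0089 = 16.27 m³/s.
Q_A = 0.8394 m³/s vs Q_B = 16.27 m³/s, so channel B carries more.

channel B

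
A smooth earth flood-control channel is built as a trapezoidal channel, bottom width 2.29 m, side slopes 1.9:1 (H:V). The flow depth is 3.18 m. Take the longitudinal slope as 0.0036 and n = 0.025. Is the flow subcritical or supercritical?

subcritical

With bottom width b = 2.29 m and side slope z = 1.9: A = (b + zy)y = (2.29 + 1.9×3.18)×3.18 = 26.5 m²; P = b + 2y√(1+z²) = 2.29 + 2×3.18×2.147 = 15.95 m.
Hydraulic radius R = A/P = 26.5/15.95 = 1.662 m.
V = (1/n) R^(2/3) √S = (1/0.025) × 1.662^(2/3) × √0.0036 = 3.367 m/s. Hydraulic depth D_h = A/T = 26.5/14.37 = 1.843 m.
Froude number Fr = V/√(g·D_h) = 3.367/√(9.81×1.843) = 0.792, which is less than 1, so the flow is subcritical.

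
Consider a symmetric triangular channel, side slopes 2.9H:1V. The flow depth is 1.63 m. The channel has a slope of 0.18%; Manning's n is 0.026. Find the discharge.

Q = 10.6 m³/s

For a triangular section with side slope z = 2.9: A = zy² = 2.9×1.63² = 7.705 m²; P = 2y√(1+z²) = 2×1.63×3.068 = 10 m.
Hydraulic radius R = A/P = 7.705/10 = 0.7705 m.
Manning's equation: Q = (1/n) A R^(2/3) S^(1/2) = (1/0.026) × 7.705 × 0.7705^(2/3) × 0.0018^(1/2) = 10.6 m³/s.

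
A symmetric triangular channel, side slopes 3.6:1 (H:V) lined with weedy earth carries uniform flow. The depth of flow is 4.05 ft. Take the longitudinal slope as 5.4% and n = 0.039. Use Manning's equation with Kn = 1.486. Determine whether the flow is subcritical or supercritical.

supercritical

For a triangular section with side slope z = 3.6: A = zy² = 3.6×4.05² = 59.05 ft²; P = 2y√(1+z²) = 2×4.05×3.736 = 30.26 ft.
Hydraulic radius R = A/P = 59.05/30.26 = 1.951 ft.
V = (1.486/n) R^(2/3) √S = (1.486/0.039) × 1.951^(2/3) × √0.054 = 13.83 ft/s. Hydraulic depth D_h = A/T = 59.05/29.16 = 2.025 ft.
Froude number Fr = V/√(g·D_h) = 13.83/√(32.2×2.025) = 1.71, which is greater than 1, so the flow is supercritical.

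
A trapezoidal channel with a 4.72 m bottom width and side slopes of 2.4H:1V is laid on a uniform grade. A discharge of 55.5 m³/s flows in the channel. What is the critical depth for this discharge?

y_c = 1.79 m

At critical depth, Q² T / (g A³) = 1, i.e. A³/T = Q²/g = 55.5²/9.81 = 314.
Trying y = 1.4 m: A³/T = 126.5 — too small.
Trying y = 1.79 m: A³/T = 315.8 — close enough.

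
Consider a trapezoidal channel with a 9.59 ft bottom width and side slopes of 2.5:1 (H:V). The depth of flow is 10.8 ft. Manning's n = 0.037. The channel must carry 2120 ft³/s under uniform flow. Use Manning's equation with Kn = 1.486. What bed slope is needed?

With bottom width b = 9.59 ft and side slope z = 2.5: A = (b + zy)y = (9.59 + 2.5×10.8)×10.8 = 395.2 ft²; P = b + 2y√(1+z²) = 9.59 + 2×10.8×2.693 = 67.75 ft.
Hydraulic radius R = A/P = 395.2/67.75 = 5.833 ft.
From Manning's equation, S = [nQ / (1.486 A R^(2/3))]² = [0.037 × 2120 / (1.486 × 395.2 × 5.833^(2/3))]² = 0.0017.

S = 0.0017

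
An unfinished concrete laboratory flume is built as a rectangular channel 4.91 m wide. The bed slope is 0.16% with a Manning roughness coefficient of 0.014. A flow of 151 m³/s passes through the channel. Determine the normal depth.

Manning's equation rearranged: A R^(2/3) = nQ / (1·√S) = 0.014 × 151 / (√0.0016) = 52.85.
Trying y = 4.95 m: A R^(2/3) = 33.81 — low.
Trying y = 8.38 m: A R^(2/3) = 63.09 — high.
Trying y = 7.19 m: A R^(2/3) = 52.82 — ≈ 52.85.

y_n = 7.19 m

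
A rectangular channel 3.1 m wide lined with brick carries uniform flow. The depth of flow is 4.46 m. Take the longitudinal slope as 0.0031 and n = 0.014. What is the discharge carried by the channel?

Flow area A = b·y = 3.1 × 4.46 = 13.83 m². Wetted perimeter P = b + 2y = 3.1 + 2×4.46 = 12.02 m.
Hydraulic radius R = A/P = 13.83/12.02 = 1.15 m.
Manning's equation: Q = (1/n) A R^(2/3) S^(1/2) = (1/0.014) × 13.83 × 1.15^(2/3) × 0.0031^(1/2) = 60.4 m³/s.

Q = 60.4 m³/s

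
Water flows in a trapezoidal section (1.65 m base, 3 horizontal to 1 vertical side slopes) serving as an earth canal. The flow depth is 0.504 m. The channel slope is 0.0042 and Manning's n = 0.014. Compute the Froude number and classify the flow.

supercritical

With bottom width b = 1.65 m and side slope z = 3: A = (b + zy)y = (1.65 + 3×0.504)×0.504 = 1.594 m²; P = b + 2y√(1+z²) = 1.65 + 2×0.504×3.162 = 4.838 m.
Hydraulic radius R = A/P = 1.594/4.838 = 0.3294 m.
V = (1/n) R^(2/3) √S = (1/0.014) × 0.3294^(2/3) × √0.0042 = 2.208 m/s. Hydraulic depth D_h = A/T = 1.594/4.674 = 0.341 m.
Froude number Fr = V/√(g·D_h) = 2.208/√(9.81×0.341) = 1.21, which is greater than 1, so the flow is supercritical.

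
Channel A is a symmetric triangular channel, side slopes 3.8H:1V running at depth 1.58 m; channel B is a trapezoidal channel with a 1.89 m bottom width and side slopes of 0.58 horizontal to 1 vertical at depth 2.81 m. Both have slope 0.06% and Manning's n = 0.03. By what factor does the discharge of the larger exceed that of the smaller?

1.39

Channel A: For a triangular section with side slope z = 3.8: A = zy² = 3.8×1.58² = 9.486 m²; P = 2y√(1+z²) = 2×1.58×3.929 = 12.42 m. Hydraulic radius R = A/P = 9.486/12.42 = 0.764 m. Q_A = (1/0.03)·9.486·0.764^(2/3)·√0.0006 = 6.473 m³/s.
Channel B: With bottom width b = 1.89 m and side slope z = 0.58: A = (b + zy)y = (1.89 + 0.58×2.81)×2.81 = 9.891 m²; P = b + 2y√(1+z²) = 1.89 + 2×2.81×1.156 = 8.387 m. Hydraulic radius R = A/P = 9.891/8.387 = 1.179 m. Q_B = (1/0.03)·9.891·1.179^(2/3)·√0.0006 = 9.014 m³/s.
The larger discharge is 9.014 m³/s and the smaller is 6.473 m³/s; the ratio is 1.39.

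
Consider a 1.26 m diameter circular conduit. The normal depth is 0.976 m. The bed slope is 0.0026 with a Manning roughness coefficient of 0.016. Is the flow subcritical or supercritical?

subcritical

For a circular section of diameter D = 1.26 m at depth y = 0.976 m, the central angle is θ = 2 arccos(1 − 2y/D) = 4.304 rad. Then A = (D²/8)(θ − sin θ) = 1.036 m² and P = Dθ/2 = 2.712 m.
Hydraulic radius R = A/P = 1.036/2.712 = 0.3822 m.
V = (1/n) R^(2/3) √S = (1/0.016) × 0.3822^(2/3) × √0.0026 = 1.678 m/s. Hydraulic depth D_h = A/T = 1.036/1.053 = 0.9842 m.
Froude number Fr = V/√(g·D_h) = 1.678/√(9.81×0.9842) = 0.54, which is less than 1, so the flow is subcritical.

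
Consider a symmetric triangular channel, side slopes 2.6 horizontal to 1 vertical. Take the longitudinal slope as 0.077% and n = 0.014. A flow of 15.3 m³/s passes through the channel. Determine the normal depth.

Manning's equation rearranged: A R^(2/3) = nQ / (1·√S) = 0.014 × 15.3 / (√0.00077) = 7.719.
At y = 1.31 m: A R^(2/3) = 3.214 — short.
At y = 1.82 m: A R^(2/3) = 7.724 — close enough.

y_n = 1.82 m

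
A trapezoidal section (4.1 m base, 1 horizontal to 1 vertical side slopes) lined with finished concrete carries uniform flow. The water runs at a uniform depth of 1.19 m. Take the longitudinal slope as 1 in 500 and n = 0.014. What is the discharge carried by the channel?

Q = 17.9 m³/s

With bottom width b = 4.1 m and side slope z = 1: A = (b + zy)y = (4.1 + 1×1.19)×1.19 = 6.295 m²; P = b + 2y√(1+z²) = 4.1 + 2×1.19×1.414 = 7.466 m.
Hydraulic radius R = A/P = 6.295/7.466 = 0.8432 m.
Manning's equation: Q = (1/n) A R^(2/3) S^(1/2) = (1/0.014) × 6.295 × 0.8432^(2/3) × 0.002^(1/2) = 17.9 m³/s.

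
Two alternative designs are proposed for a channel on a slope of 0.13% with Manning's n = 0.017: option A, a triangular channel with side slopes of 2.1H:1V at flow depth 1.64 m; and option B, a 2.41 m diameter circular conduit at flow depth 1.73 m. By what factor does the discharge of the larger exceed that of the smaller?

Channel A: For a triangular section with side slope z = 2.1: A = zy² = 2.1×1.64² = 5.648 m²; P = 2y√(1+z²) = 2×1.64×2.326 = 7.629 m. Hydraulic radius R = A/P = 5.648/7.629 = 0.7403 m. Q_A = (1/0.017)·5.648·0.7403^(2/3)·√0.0013 = 9.804 m³/s.
Channel B: For a circular section of diameter D = 2.41 m at depth y = 1.73 m, the central angle is θ = 2 arccos(1 − 2y/D) = 4.043 rad. Then A = (D²/8)(θ − sin θ) = 3.505 m² and P = Dθ/2 = 4.872 m. Hydraulic radius R = A/P = 3.505/4.872 = 0.7194 m. Q_B = (1/0.017)·3.505·0.7194^(2/3)·√0.0013 = 5.968 m³/s.
The larger discharge is 9.804 m³/s and the smaller is 5.968 m³/s; the ratio is 1.64.

1.64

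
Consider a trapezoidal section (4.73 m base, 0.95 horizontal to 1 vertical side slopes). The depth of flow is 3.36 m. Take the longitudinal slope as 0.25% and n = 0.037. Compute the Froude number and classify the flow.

subcritical

With bottom width b = 4.73 m and side slope z = 0.95: A = (b + zy)y = (4.73 + 0.95×3.36)×3.36 = 26.62 m²; P = b + 2y√(1+z²) = 4.73 + 2×3.36×1.379 = 14 m.
Hydraulic radius R = A/P = 26.62/14 = 1.901 m.
V = (1/n) R^(2/3) √S = (1/0.037) × 1.901^(2/3) × √0.0025 = 2.074 m/s. Hydraulic depth D_h = A/T = 26.62/11.11 = 2.395 m.
Froude number Fr = V/√(g·D_h) = 2.074/√(9.81×2.395) = 0.428, which is less than 1, so the flow is subcritical.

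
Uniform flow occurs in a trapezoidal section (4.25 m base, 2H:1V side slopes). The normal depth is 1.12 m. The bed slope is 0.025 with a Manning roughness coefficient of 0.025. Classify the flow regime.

With bottom width b = 4.25 m and side slope z = 2: A = (b + zy)y = (4.25 + 2×1.12)×1.12 = 7.269 m²; P = b + 2y√(1+z²) = 4.25 + 2×1.12×2.236 = 9.259 m.
Hydraulic radius R = A/P = 7.269/9.259 = 0.7851 m.
V = (1/n) R^(2/3) √S = (1/0.025) × 0.7851^(2/3) × √0.025 = 5.382 m/s. Hydraulic depth D_h = A/T = 7.269/8.73 = 0.8326 m.
Froude number Fr = V/√(g·D_h) = 5.382/√(9.81×0.8326) = 1.88, which is greater than 1, so the flow is supercritical.

supercritical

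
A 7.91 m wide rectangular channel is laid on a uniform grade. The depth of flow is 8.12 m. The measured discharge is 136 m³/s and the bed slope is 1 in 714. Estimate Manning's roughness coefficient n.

Flow area A = b·y = 7.91 × 8.12 = 64.23 m². Wetted perimeter P = b + 2y = 7.91 + 2×8.12 = 24.15 m.
Hydraulic radius R = A/P = 64.23/24.15 = 2.66 m.
Rearranging Manning's equation: n = (1/Q) A R^(2/3) S^(1/2) = (1/136) × 64.23 × 2.66^(2/3) × √0.001401 = 0.0339.

n = 0.0339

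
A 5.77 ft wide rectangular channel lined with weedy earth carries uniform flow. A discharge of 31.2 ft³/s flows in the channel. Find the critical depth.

y_c = 0.968 ft

For a rectangular channel, critical depth y_c = (q²/g)^(1/3) where q = Q/b = 31.2/5.77 = 5.407 ft²/s.
So y_c = (5.407²/32.2)^(1/3) = 0.968 ft.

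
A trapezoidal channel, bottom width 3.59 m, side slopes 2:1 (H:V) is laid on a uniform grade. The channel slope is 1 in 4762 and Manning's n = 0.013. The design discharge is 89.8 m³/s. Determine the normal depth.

Manning's equation rearranged: A R^(2/3) = nQ / (1·√S) = 0.013 × 89.8 / (√0.00021) = 80.56.
Try y = 4.56 m: A R^(2/3) = 104.4 — high.
Try y = 4.07 m: A R^(2/3) = 80.53 — ≈ 80.56.

y_n = 4.07 m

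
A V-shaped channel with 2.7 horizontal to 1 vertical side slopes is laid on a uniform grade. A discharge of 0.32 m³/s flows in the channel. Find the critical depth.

At critical depth, Q² T / (g A³) = 1, i.e. A³/T = Q²/g = 0.32²/9.81 = 0.01044.
Trying y = 0.276 m: A³/T = 0.005838 — short.
Trying y = 0.345 m: A³/T = 0.01782 — over.
Trying y = 0.31 m: A³/T = 0.01044 — close enough.

y_c = 0.31 m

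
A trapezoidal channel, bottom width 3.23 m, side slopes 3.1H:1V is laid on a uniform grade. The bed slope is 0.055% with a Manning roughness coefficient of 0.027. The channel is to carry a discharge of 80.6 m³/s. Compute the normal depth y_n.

Manning's equation rearranged: A R^(2/3) = nQ / (1·√S) = 0.027 × 80.6 / (√0.00055) = 92.79.
Trying y = 3.28 m: A R^(2/3) = 64.7 — too small.
Trying y = 4.47 m: A R^(2/3) = 135.4 — too large.
Trying y = 3.82 m: A R^(2/3) = 92.84 — close enough.

y_n = 3.82 m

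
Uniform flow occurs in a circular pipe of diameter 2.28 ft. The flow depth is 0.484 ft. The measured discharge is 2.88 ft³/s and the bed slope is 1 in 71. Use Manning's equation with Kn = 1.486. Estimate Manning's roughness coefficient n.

For a circular section of diameter D = 2.28 ft at depth y = 0.484 ft, the central angle is θ = 2 arccos(1 − 2y/D) = 1.915 rad. Then A = (D²/8)(θ − sin θ) = 0.633 ft² and P = Dθ/2 = 2.183 ft.
Hydraulic radius R = A/P = 0.633/2.183 = 0.2899 ft.
Rearranging Manning's equation: n = (1.486/Q) A R^(2/3) S^(1/2) = (1.486/2.88) × 0.633 × 0.2899^(2/3) × √0.01408 = 0.017.

n = 0.017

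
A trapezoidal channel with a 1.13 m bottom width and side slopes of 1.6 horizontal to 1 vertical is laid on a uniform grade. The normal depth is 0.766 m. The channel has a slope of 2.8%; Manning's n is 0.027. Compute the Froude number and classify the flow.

supercritical

With bottom width b = 1.13 m and side slope z = 1.6: A = (b + zy)y = (1.13 + 1.6×0.766)×0.766 = 1.804 m²; P = b + 2y√(1+z²) = 1.13 + 2×0.766×1.887 = 4.021 m.
Hydraulic radius R = A/P = 1.804/4.021 = 0.4488 m.
V = (1/n) R^(2/3) √S = (1/0.027) × 0.4488^(2/3) × √0.028 = 3.633 m/s. Hydraulic depth D_h = A/T = 1.804/3.581 = 0.5039 m.
Froude number Fr = V/√(g·D_h) = 3.633/√(9.81×0.5039) = 1.63, which is greater than 1, so the flow is supercritical.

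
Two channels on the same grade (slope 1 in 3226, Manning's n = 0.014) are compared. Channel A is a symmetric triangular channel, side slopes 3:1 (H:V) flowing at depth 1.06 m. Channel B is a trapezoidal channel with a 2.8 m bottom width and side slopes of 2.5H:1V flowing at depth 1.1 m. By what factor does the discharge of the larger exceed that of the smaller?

Channel A: For a triangular section with side slope z = 3: A = zy² = 3×1.06² = 3.371 m²; P = 2y√(1+z²) = 2×1.06×3.162 = 6.704 m. Hydraulic radius R = A/P = 3.371/6.704 = 0.5028 m. Q_A = (1/0.014)·3.371·0.5028^(2/3)·√0.00031 = 2.68 m³/s.
Channel B: With bottom width b = 2.8 m and side slope z = 2.5: A = (b + zy)y = (2.8 + 2.5×1.1)×1.1 = 6.105 m²; P = b + 2y√(1+z²) = 2.8 + 2×1.1×2.693 = 8.724 m. Hydraulic radius R = A/P = 6.105/8.724 = 0.6998 m. Q_B = (1/0.014)·6.105·0.6998^(2/3)·√0.00031 = 6.052 m³/s.
The larger discharge is 6.052 m³/s and the smaller is 2.68 m³/s; the ratio is 2.26.

2.26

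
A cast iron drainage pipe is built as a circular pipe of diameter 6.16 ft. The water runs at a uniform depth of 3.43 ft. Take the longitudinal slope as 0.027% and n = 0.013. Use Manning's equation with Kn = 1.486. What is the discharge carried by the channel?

For a circular section of diameter D = 6.16 ft at depth y = 3.43 ft, the central angle is θ = 2 arccos(1 − 2y/D) = 3.369 rad. Then A = (D²/8)(θ − sin θ) = 17.05 ft² and P = Dθ/2 = 10.38 ft.
Hydraulic radius R = A/P = 17.05/10.38 = 1.643 ft.
Manning's equation: Q = (1.486/n) A R^(2/3) S^(1/2) = (1.486/0.013) × 17.05 × 1.643^(2/3) × 0.00027^(1/2) = 44.6 ft³/s.

Q = 44.6 ft³/s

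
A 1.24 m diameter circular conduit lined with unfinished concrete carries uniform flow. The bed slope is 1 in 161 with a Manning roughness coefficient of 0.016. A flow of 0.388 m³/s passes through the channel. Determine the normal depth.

y_n = 0.316 m

Manning's equation rearranged: A R^(2/3) = nQ / (1·√S) = 0.016 × 0.388 / (√0.006211) = 0.07877.
Try y = 0.216 m: A R^(2/3) = 0.03656 — too small.
Try y = 0.346 m: A R^(2/3) = 0.09408 — too large.
Try y = 0.316 m: A R^(2/3) = 0.0787 — close enough.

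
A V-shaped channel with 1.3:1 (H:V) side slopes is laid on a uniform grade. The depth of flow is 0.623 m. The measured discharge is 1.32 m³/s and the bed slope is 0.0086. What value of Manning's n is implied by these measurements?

n = 0.014

For a triangular section with side slope z = 1.3: A = zy² = 1.3×0.623² = 0.5046 m²; P = 2y√(1+z²) = 2×0.623×1.64 = 2.044 m.
Hydraulic radius R = A/P = 0.5046/2.044 = 0.2469 m.
Rearranging Manning's equation: n = (1/Q) A R^(2/3) S^(1/2) = (1/1.32) × 0.5046 × 0.2469^(2/3) × √0.0086 = 0.014.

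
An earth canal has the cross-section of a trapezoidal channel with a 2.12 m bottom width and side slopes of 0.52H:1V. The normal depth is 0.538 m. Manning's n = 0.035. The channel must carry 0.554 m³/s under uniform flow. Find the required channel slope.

With bottom width b = 2.12 m and side slope z = 0.52: A = (b + zy)y = (2.12 + 0.52×0.538)×0.538 = 1.291 m²; P = b + 2y√(1+z²) = 2.12 + 2×0.538×1.127 = 3.333 m.
Hydraulic radius R = A/P = 1.291/3.333 = 0.3874 m.
From Manning's equation, S = [nQ / (1 A R^(2/3))]² = [0.035 × 0.554 / (1 × 1.291 × 0.3874^(2/3))]² = 0.000799.

S = 0.000799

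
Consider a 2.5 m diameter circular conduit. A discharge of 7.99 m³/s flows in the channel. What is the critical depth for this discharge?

y_c = 1.28 m

At critical depth, Q² T / (g A³) = 1, i.e. A³/T = Q²/g = 7.99²/9.81 = 6.508.
At y = 1.4 m: A³/T = 9.117 — too large.
At y = 1.1 m: A³/T = 3.627 — too small.
At y = 1.28 m: A³/T = 6.475 — ≈ 6.508.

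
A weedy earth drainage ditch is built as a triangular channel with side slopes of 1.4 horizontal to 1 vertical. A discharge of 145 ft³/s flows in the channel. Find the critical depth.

At critical depth, Q² T / (g A³) = 1, i.e. A³/T = Q²/g = 145²/32.2 = 653.
Try y = 4.15 ft: A³/T = 1206 — over.
Try y = 2.99 ft: A³/T = 234.2 — short.
Try y = 3.67 ft: A³/T = 652.5 — ≈ 653.

y_c = 3.67 ft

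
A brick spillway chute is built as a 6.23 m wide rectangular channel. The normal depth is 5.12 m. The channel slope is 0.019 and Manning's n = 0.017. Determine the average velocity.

Flow area A = b·y = 6.23 × 5.12 = 31.9 m². Wetted perimeter P = b + 2y = 6.23 + 2×5.12 = 16.47 m.
Hydraulic radius R = A/P = 31.9/16.47 = 1.937 m.
From Manning's equation, V = (1/n) R^(2/3) S^(1/2) = (1/0.017) × 1.937^(2/3) × 0.019^(1/2) = 12.6 m/s.

V = 12.6 m/s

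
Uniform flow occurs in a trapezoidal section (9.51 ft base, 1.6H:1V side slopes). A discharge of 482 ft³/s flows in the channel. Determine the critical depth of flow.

y_c = 3.51 ft

At critical depth, Q² T / (g A³) = 1, i.e. A³/T = Q²/g = 482²/32.2 = 7215.
At y = 3.87 ft: A³/T = 10250 — high.
At y = 2.5 ft: A³/T = 2200 — low.
At y = 3.51 ft: A³/T = 7215 — ≈ 7215.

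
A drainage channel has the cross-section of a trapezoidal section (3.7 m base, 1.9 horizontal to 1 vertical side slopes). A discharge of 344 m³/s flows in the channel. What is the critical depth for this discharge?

At critical depth, Q² T / (g A³) = 1, i.e. A³/T = Q²/g = 344²/9.81 = 12060.
Try y = 3.87 m: A³/T = 4252 — low.
Try y = 6.24 m: A³/T = 33370 — high.
Try y = 4.94 m: A³/T = 12020 — matches.

y_c = 4.94 m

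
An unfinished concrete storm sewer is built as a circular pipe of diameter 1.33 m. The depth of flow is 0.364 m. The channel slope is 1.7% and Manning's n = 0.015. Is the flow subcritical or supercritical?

supercritical

For a circular section of diameter D = 1.33 m at depth y = 0.364 m, the central angle is θ = 2 arccos(1 − 2y/D) = 2.202 rad. Then A = (D²/8)(θ − sin θ) = 0.3084 m² and P = Dθ/2 = 1.464 m.
Hydraulic radius R = A/P = 0.3084/1.464 = 0.2106 m.
V = (1/n) R^(2/3) √S = (1/0.015) × 0.2106^(2/3) × √0.017 = 3.077 m/s. Hydraulic depth D_h = A/T = 0.3084/1.186 = 0.2601 m.
Froude number Fr = V/√(g·D_h) = 3.077/√(9.81×0.2601) = 1.93, which is greater than 1, so the flow is supercritical.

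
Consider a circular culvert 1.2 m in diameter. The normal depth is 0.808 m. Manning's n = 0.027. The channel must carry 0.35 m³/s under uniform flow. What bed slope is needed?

S = 0.00055

For a circular section of diameter D = 1.2 m at depth y = 0.808 m, the central angle is θ = 2 arccos(1 − 2y/D) = 3.85 rad. Then A = (D²/8)(θ − sin θ) = 0.81 m² and P = Dθ/2 = 2.31 m.
Hydraulic radius R = A/P = 0.81/2.31 = 0.3507 m.
From Manning's equation, S = [nQ / (1 A R^(2/3))]² = [0.027 × 0.35 / (1 × 0.81 × 0.3507^(2/3))]² = 0.00055.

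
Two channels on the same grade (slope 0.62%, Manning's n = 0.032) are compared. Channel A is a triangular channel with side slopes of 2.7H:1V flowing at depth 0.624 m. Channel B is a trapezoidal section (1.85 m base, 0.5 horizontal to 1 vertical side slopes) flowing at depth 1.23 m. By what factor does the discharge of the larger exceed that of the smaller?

Channel A: For a triangular section with side slope z = 2.7: A = zy² = 2.7×0.624² = 1.051 m²; P = 2y√(1+z²) = 2×0.624×2.879 = 3.593 m. Hydraulic radius R = A/P = 1.051/3.593 = 0.2926 m. Q_A = (1/0.032)·1.051·0.2926^(2/3)·√0.0062 = 1.14 m³/s.
Channel B: With bottom width b = 1.85 m and side slope z = 0.5: A = (b + zy)y = (1.85 + 0.5×1.23)×1.23 = 3.032 m²; P = b + 2y√(1+z²) = 1.85 + 2×1.23×1.118 = 4.6 m. Hydraulic radius R = A/P = 3.032/4.6 = 0.6591 m. Q_B = (1/0.032)·3.032·0.6591^(2/3)·√0.0062 = 5.65 m³/s.
The larger discharge is 5.65 m³/s and the smaller is 1.14 m³/s; the ratio is 4.96.

4.96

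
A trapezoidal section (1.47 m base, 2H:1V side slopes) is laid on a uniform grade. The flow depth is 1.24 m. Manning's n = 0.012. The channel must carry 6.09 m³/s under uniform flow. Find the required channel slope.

S = 0.000359

With bottom width b = 1.47 m and side slope z = 2: A = (b + zy)y = (1.47 + 2×1.24)×1.24 = 4.898 m²; P = b + 2y√(1+z²) = 1.47 + 2×1.24×2.236 = 7.015 m.
Hydraulic radius R = A/P = 4.898/7.015 = 0.6982 m.
From Manning's equation, S = [nQ / (1 A R^(2/3))]² = [0.012 × 6.09 / (1 × 4.898 × 0.6982^(2/3))]² = 0.000359.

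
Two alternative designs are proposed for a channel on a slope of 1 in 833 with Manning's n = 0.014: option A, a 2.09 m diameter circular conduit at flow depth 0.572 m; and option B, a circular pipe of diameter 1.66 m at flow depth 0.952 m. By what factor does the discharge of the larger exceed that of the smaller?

Channel A: For a circular section of diameter D = 2.09 m at depth y = 0.572 m, the central angle is θ = 2 arccos(1 − 2y/D) = 2.202 rad. Then A = (D²/8)(θ − sin θ) = 0.7617 m² and P = Dθ/2 = 2.301 m. Hydraulic radius R = A/P = 0.7617/2.301 = 0.331 m. Q_A = (1/0.014)·0.7617·0.331^(2/3)·√0.0012 = 0.9019 m³/s.
Channel B: For a circular section of diameter D = 1.66 m at depth y = 0.952 m, the central angle is θ = 2 arccos(1 − 2y/D) = 3.437 rad. Then A = (D²/8)(θ − sin θ) = 1.284 m² and P = Dθ/2 = 2.852 m. Hydraulic radius R = A/P = 1.284/2.852 = 0.4501 m. Q_B = (1/0.014)·1.284·0.4501^(2/3)·√0.0012 = 1.866 m³/s.
The larger discharge is 1.866 m³/s and the smaller is 0.9019 m³/s; the ratio is 2.07.

2.07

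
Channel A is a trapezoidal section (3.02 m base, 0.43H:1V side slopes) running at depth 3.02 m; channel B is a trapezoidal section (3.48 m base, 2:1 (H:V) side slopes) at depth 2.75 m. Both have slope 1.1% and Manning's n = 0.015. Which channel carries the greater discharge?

channel B

Channel A: With bottom width b = 3.02 m and side slope z = 0.43: A = (b + zy)y = (3.02 + 0.43×3.02)×3.02 = 13.04 m²; P = b + 2y√(1+z²) = 3.02 + 2×3.02×1.089 = 9.595 m. Hydraulic radius R = A/P = 13.04/9.595 = 1.359 m. Q_A = (1/0.015)·13.04·1.359^(2/3)·√0.011 = 111.9 m³/s.
Channel B: With bottom width b = 3.48 m and side slope z = 2: A = (b + zy)y = (3.48 + 2×2.75)×2.75 = 24.7 m²; P = b + 2y√(1+z²) = 3.48 + 2×2.75×2.236 = 15.78 m. Hydraulic radius R = A/P = 24.7/15.78 = 1.565 m. Q_B = (1/0.015)·24.7·1.565^(2/3)·√0.011 = 232.8 m³/s.
Q_A = 111.9 m³/s vs Q_B = 232.8 m³/s, so channel B carries more.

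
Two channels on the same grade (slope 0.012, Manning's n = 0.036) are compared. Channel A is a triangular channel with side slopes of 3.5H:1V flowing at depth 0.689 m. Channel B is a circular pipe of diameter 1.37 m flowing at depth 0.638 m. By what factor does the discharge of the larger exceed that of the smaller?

2.49

Channel A: For a triangular section with side slope z = 3.5: A = zy² = 3.5×0.689² = 1.662 m²; P = 2y√(1+z²) = 2×0.689×3.64 = 5.016 m. Hydraulic radius R = A/P = 1.662/5.016 = 0.3312 m. Q_A = (1/0.036)·1.662·0.3312^(2/3)·√0.012 = 2.42 m³/s.
Channel B: For a circular section of diameter D = 1.37 m at depth y = 0.638 m, the central angle is θ = 2 arccos(1 − 2y/D) = 3.004 rad. Then A = (D²/8)(θ − sin θ) = 0.6727 m² and P = Dθ/2 = 2.058 m. Hydraulic radius R = A/P = 0.6727/2.058 = 0.3269 m. Q_B = (1/0.036)·0.6727·0.3269^(2/3)·√0.012 = 0.9714 m³/s.
The larger discharge is 2.42 m³/s and the smaller is 0.9714 m³/s; the ratio is 2.49.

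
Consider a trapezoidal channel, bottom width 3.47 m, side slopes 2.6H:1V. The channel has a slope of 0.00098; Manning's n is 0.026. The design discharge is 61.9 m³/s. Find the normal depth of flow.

y_n = 3.1 m

Manning's equation rearranged: A R^(2/3) = nQ / (1·√S) = 0.026 × 61.9 / (√0.00098) = 51.41.
Trying y = 3.5 m: A R^(2/3) = 67.85 — high.
Trying y = 2.66 m: A R^(2/3) = 36.37 — low.
Trying y = 3.1 m: A R^(2/3) = 51.38 — matches.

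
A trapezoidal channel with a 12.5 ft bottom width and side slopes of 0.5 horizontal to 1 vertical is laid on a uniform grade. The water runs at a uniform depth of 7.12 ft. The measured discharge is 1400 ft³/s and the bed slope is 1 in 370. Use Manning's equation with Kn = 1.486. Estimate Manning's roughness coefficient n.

n = 0.016

With bottom width b = 12.5 ft and side slope z = 0.5: A = (b + zy)y = (12.5 + 0.5×7.12)×7.12 = 114.3 ft²; P = b + 2y√(1+z²) = 12.5 + 2×7.12×1.118 = 28.42 ft.
Hydraulic radius R = A/P = 114.3/28.42 = 4.023 ft.
Rearranging Manning's equation: n = (1.486/Q) A R^(2/3) S^(1/2) = (1.486/1400) × 114.3 × 4.023^(2/3) × √0.002703 = 0.016.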